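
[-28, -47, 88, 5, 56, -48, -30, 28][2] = 88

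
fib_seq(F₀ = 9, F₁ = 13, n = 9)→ F_2 = F_1 + F_0 = 22
F_3 = F_2 + F_1 = 35
F_4 = F_3 + F_2 = 57
...
= [9, 13, 22, 35, 57, 92, 149, 241, 390]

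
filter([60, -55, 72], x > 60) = keep x where x > 60: 60✗, -55✗, 72✓
= [72]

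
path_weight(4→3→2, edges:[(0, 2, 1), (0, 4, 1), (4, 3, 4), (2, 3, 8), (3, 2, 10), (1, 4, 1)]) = w(4→3)=4 + w(3→2)=10
= 14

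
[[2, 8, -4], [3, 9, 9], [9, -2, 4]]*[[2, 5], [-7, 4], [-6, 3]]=C[0][0] = (2)*(2) + (8)*(-7) + (-4)*(-6) = -28
C[0][1] = (2)*(5) + (8)*(4) + (-4)*(3) = 30
C[1][0] = (3)*(2) + (9)*(-7) + (9)*(-6) = -111
C[1][1] = (3)*(5) + (9)*(4) + (9)*(3) = 78
C[2][0] = (9)*(2) + (-2)*(-7) + (4)*(-6) = 8
C[2][1] = (9)*(5) + (-2)*(4) + (4)*(3) = 49
= [[-28, 30], [-111, 78], [8, 49]]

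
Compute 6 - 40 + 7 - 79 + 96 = -10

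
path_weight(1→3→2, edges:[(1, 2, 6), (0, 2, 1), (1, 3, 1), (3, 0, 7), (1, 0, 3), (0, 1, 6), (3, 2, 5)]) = 6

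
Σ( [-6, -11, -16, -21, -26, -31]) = (-6) + (-11) + (-16) + (-21) + (-26) + (-31)
= -111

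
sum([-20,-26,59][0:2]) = -46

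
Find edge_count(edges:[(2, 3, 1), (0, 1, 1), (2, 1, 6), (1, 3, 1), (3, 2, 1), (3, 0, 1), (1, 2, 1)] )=7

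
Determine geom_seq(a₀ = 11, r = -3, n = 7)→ [11, -33, 99, -297, 891, -2673, 8019]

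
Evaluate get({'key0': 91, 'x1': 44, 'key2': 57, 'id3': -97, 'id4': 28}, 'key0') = 91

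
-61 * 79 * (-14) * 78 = 5262348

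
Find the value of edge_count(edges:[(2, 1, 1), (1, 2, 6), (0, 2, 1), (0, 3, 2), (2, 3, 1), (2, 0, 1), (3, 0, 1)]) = 7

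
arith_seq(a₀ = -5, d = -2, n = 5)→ a_0 = -5 + 0*-2 = -5
a_1 = -5 + 1*-2 = -7
a_2 = -5 + 2*-2 = -9
...
= [-5, -7, -9, -11, -13]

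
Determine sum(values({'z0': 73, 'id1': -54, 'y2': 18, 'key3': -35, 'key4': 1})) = 73 + (-54) + 18 + (-35) + 1
= 3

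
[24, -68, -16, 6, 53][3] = 6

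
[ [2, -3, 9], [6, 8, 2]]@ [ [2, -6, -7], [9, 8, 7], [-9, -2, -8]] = C[0][0] = (2)*(2) + (-3)*(9) + (9)*(-9) = -104
C[0][1] = (2)*(-6) + (-3)*(8) + (9)*(-2) = -54
C[0][2] = (2)*(-7) + (-3)*(7) + (9)*(-8) = -107
C[1][0] = (6)*(2) + (8)*(9) + (2)*(-9) = 66
C[1][1] = (6)*(-6) + (8)*(8) + (2)*(-2) = 24
C[1][2] = (6)*(-7) + (8)*(7) + (2)*(-8) = -2
= [[-104, -54, -107], [66, 24, -2]]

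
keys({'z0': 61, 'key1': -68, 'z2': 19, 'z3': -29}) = ['z0', 'key1', 'z2', 'z3']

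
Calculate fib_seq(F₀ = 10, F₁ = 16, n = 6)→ F_2 = F_1 + F_0 = 26
F_3 = F_2 + F_1 = 42
F_4 = F_3 + F_2 = 68
...
= [10, 16, 26, 42, 68, 110]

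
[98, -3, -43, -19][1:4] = [-3, -43, -19]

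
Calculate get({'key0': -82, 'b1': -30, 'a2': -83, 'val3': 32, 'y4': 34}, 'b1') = -30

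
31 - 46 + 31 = 16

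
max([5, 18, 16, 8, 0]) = 18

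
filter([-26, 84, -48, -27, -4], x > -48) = [-26, 84, -27, -4]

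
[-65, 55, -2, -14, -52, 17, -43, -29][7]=-29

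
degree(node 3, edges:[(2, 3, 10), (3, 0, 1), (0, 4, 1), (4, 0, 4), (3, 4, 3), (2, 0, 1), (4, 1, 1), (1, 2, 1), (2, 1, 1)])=incident: (2,3), (3,0), (3,4)
= 3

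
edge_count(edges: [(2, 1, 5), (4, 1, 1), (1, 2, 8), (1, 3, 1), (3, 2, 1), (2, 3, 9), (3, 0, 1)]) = 7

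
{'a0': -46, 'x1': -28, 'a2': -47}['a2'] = -47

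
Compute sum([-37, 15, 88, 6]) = 72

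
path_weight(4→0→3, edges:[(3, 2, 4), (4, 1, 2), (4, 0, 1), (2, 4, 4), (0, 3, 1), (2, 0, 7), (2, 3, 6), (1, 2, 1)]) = 2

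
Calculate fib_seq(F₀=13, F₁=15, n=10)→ F_2 = F_1 + F_0 = 28
F_3 = F_2 + F_1 = 43
F_4 = F_3 + F_2 = 71
...
= [13, 15, 28, 43, 71, 114, 185, 299, 484, 783]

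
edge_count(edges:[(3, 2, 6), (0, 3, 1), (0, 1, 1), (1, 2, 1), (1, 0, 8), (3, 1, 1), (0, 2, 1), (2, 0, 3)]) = 8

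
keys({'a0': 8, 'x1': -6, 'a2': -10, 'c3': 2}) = ['a0', 'x1', 'a2', 'c3']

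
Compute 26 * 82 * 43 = 91676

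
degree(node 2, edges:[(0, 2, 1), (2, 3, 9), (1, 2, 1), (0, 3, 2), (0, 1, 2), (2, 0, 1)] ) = incident: (0,2), (2,3), (1,2), (2,0)
= 4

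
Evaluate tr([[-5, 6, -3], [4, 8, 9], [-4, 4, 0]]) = diagonal: (-5) + 8 + 0
= 3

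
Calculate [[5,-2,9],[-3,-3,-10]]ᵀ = [[5, -3], [-2, -3], [9, -10]]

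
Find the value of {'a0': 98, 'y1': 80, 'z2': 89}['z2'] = 89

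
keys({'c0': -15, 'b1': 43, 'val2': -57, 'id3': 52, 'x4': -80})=['c0', 'b1', 'val2', 'id3', 'x4']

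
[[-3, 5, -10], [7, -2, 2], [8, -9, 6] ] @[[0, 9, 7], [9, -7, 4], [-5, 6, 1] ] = C[0][0] = (-3)*(0) + (5)*(9) + (-10)*(-5) = 95
C[0][1] = (-3)*(9) + (5)*(-7) + (-10)*(6) = -122
C[0][2] = (-3)*(7) + (5)*(4) + (-10)*(1) = -11
C[1][0] = (7)*(0) + (-2)*(9) + (2)*(-5) = -28
C[1][1] = (7)*(9) + (-2)*(-7) + (2)*(6) = 89
C[1][2] = (7)*(7) + (-2)*(4) + (2)*(1) = 43
... (3 more cells)
= [[95, -122, -11], [-28, 89, 43], [-111, 171, 26]]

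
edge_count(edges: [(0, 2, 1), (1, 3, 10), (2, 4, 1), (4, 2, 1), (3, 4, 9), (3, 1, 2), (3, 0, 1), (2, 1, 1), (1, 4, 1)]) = 9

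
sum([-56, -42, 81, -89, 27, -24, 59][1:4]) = -50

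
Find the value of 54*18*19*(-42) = -775656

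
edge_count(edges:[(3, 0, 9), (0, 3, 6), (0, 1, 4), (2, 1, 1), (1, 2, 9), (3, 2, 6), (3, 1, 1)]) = 7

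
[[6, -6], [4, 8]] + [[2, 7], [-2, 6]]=[[8, 1], [2, 14]]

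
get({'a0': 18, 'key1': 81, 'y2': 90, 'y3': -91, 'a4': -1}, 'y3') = -91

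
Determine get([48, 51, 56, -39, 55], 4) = 55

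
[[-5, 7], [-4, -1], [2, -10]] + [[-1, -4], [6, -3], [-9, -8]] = [[-6, 3], [2, -4], [-7, -18]]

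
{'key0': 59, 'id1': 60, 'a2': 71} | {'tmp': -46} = {'key0': 59, 'id1': 60, 'a2': 71, 'tmp': -46}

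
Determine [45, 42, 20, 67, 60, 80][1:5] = [42, 20, 67, 60]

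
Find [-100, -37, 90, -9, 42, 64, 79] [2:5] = [90, -9, 42]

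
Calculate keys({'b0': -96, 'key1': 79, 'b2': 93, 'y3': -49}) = ['b0', 'key1', 'b2', 'y3']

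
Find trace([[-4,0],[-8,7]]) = diagonal: (-4) + 7
= 3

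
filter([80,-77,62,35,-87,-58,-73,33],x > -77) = [80, 62, 35, -58, -73, 33]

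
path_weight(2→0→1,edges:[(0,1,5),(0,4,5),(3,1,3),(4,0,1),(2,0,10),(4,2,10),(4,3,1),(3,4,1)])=15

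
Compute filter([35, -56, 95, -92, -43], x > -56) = keep x where x > -56: 35✓, -56✗, 95✓, -92✗, -43✓
= [35, 95, -43]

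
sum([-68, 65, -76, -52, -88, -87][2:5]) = slice → [-76, -52, -88]
(-76) + (-52) + (-88)
= -216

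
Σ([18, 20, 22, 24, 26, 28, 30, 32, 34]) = 234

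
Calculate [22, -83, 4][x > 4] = [22]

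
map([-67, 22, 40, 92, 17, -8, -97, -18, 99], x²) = (-67)²=4489, (22)²=484, (40)²=1600, (92)²=8464, (17)²=289, (-8)²=64, (-97)²=9409, (-18)²=324, (99)²=9801
= [4489, 484, 1600, 8464, 289, 64, 9409, 324, 9801]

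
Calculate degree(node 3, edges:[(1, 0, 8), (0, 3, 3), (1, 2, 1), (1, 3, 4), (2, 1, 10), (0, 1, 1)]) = 2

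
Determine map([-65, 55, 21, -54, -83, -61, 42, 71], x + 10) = -65+10=-55, 55+10=65, 21+10=31, -54+10=-44, -83+10=-73, -61+10=-51, 42+10=52, 71+10=81
= [-55, 65, 31, -44, -73, -51, 52, 81]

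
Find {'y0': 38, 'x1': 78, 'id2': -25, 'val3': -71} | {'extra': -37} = {'y0': 38, 'x1': 78, 'id2': -25, 'val3': -71, 'extra': -37}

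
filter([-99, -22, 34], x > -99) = [-22, 34]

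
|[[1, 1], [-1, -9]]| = -8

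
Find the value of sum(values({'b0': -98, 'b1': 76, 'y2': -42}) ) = (-98) + 76 + (-42)
= -64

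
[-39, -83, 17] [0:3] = [-39, -83, 17]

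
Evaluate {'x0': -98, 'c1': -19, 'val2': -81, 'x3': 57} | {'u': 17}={'x0': -98, 'c1': -19, 'val2': -81, 'x3': 57, 'u': 17}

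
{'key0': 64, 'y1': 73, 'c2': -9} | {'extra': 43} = {'key0': 64, 'y1': 73, 'c2': -9, 'extra': 43}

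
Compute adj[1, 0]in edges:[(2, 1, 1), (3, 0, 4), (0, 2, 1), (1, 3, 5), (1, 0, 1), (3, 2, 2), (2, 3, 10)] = 1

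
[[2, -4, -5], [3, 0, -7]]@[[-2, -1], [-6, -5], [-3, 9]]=C[0][0] = (2)*(-2) + (-4)*(-6) + (-5)*(-3) = 35
C[0][1] = (2)*(-1) + (-4)*(-5) + (-5)*(9) = -27
C[1][0] = (3)*(-2) + (0)*(-6) + (-7)*(-3) = 15
C[1][1] = (3)*(-1) + (0)*(-5) + (-7)*(9) = -66
= [[35, -27], [15, -66]]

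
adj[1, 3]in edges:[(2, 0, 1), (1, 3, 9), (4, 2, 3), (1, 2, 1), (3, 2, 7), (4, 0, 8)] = 9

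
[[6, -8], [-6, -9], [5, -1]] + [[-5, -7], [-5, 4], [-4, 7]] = [[1, -15], [-11, -5], [1, 6]]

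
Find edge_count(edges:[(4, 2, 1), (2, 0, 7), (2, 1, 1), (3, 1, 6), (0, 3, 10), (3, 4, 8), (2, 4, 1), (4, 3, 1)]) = 8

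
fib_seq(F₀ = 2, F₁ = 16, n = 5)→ [2, 16, 18, 34, 52]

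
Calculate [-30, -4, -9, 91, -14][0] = -30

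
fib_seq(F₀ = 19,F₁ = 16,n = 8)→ F_2 = F_1 + F_0 = 35
F_3 = F_2 + F_1 = 51
F_4 = F_3 + F_2 = 86
...
= [19, 16, 35, 51, 86, 137, 223, 360]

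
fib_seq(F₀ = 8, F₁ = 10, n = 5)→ [8, 10, 18, 28, 46]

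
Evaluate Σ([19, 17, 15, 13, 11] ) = 75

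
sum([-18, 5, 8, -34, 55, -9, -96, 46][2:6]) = slice → [8, -34, 55, -9]
8 + (-34) + 55 + (-9)
= 20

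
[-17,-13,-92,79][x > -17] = keep x where x > -17: -17✗, -13✓, -92✗, 79✓
= [-13, 79]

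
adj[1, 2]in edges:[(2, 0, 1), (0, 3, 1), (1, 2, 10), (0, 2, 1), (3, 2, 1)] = 10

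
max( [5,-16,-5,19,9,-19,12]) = 19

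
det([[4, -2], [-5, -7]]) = (4)*(-7) - (-2)*(-5)
= -38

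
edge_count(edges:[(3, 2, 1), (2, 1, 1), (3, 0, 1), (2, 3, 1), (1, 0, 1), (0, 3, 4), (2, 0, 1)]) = 7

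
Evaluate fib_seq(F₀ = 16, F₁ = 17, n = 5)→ F_2 = F_1 + F_0 = 33
F_3 = F_2 + F_1 = 50
F_4 = F_3 + F_2 = 83
= [16, 17, 33, 50, 83]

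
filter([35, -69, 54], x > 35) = keep x where x > 35: 35✗, -69✗, 54✓
= [54]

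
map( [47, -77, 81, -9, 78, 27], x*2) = 47*2=94, -77*2=-154, 81*2=162, -9*2=-18, 78*2=156, 27*2=54
= [94, -154, 162, -18, 156, 54]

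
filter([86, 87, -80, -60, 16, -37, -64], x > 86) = [87]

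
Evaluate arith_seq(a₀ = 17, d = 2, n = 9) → a_0 = 17 + 0*2 = 17
a_1 = 17 + 1*2 = 19
a_2 = 17 + 2*2 = 21
...
= [17, 19, 21, 23, 25, 27, 29, 31, 33]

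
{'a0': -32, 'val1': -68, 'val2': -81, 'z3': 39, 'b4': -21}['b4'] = -21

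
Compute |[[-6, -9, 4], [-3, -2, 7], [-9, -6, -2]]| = (1)*(-6)*det([[-2, 7], [-6, -2]]) + (-1)*(-9)*det([[-3, 7], [-9, -2]]) + (1)*(4)*det([[-3, -2], [-9, -6]])
= -276 + 621 + 0
= 345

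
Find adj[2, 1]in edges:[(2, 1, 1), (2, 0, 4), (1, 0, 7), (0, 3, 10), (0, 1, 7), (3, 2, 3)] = 1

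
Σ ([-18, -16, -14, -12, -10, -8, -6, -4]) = (-18) + (-16) + (-14) + (-12) + (-10) + (-8) + (-6) + (-4)
= -88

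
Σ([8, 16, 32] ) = 8 + 16 + 32
= 56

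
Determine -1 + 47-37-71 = -62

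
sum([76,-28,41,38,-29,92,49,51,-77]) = 213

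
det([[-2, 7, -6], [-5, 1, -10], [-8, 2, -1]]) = 499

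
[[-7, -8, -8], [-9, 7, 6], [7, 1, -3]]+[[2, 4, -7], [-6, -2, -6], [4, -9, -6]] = [[-5, -4, -15], [-15, 5, 0], [11, -8, -9]]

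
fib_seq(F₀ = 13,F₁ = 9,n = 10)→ F_2 = F_1 + F_0 = 22
F_3 = F_2 + F_1 = 31
F_4 = F_3 + F_2 = 53
...
= [13, 9, 22, 31, 53, 84, 137, 221, 358, 579]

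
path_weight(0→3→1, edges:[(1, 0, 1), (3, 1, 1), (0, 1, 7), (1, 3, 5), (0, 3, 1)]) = 2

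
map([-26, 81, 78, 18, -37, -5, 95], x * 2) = [-52, 162, 156, 36, -74, -10, 190]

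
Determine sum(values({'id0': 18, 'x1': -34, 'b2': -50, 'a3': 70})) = 4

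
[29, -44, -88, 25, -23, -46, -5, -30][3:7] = [25, -23, -46, -5]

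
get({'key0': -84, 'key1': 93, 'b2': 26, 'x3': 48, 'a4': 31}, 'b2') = 26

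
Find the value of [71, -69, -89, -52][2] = -89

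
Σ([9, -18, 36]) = 9 + -18 + 36
= 27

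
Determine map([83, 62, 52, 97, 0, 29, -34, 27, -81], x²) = (83)²=6889, (62)²=3844, (52)²=2704, (97)²=9409, (0)²=0, (29)²=841, (-34)²=1156, (27)²=729, (-81)²=6561
= [6889, 3844, 2704, 9409, 0, 841, 1156, 729, 6561]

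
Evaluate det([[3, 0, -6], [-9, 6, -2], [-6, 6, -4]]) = (1)*(3)*det([[6, -2], [6, -4]]) + (-1)*(0)*det([[-9, -2], [-6, -4]]) + (1)*(-6)*det([[-9, 6], [-6, 6]])
= -36 + 0 + 108
= 72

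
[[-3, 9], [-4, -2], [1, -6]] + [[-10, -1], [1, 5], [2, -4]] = [[-13, 8], [-3, 3], [3, -10]]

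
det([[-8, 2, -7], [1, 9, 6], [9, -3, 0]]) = 552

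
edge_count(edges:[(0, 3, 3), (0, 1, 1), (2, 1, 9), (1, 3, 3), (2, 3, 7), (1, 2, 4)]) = 6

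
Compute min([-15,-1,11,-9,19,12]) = -15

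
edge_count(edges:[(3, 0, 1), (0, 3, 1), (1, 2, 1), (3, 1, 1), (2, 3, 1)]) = 5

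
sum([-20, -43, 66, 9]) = (-20) + (-43) + 66 + 9
= 12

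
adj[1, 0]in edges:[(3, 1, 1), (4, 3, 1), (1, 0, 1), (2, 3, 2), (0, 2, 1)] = 1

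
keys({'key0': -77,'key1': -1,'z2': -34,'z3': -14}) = ['key0', 'key1', 'z2', 'z3']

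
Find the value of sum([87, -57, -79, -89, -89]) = 87 + (-57) + (-79) + (-89) + (-89)
= -227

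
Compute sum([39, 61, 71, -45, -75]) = 39 + 61 + 71 + (-45) + (-75)
= 51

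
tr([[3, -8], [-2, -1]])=2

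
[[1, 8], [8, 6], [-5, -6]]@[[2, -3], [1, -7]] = C[0][0] = (1)*(2) + (8)*(1) = 10
C[0][1] = (1)*(-3) + (8)*(-7) = -59
C[1][0] = (8)*(2) + (6)*(1) = 22
C[1][1] = (8)*(-3) + (6)*(-7) = -66
C[2][0] = (-5)*(2) + (-6)*(1) = -16
C[2][1] = (-5)*(-3) + (-6)*(-7) = 57
= [[10, -59], [22, -66], [-16, 57]]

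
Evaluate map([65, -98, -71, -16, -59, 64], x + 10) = 65+10=75, -98+10=-88, -71+10=-61, -16+10=-6, -59+10=-49, 64+10=74
= [75, -88, -61, -6, -49, 74]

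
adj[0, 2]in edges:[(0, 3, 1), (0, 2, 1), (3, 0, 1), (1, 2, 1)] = 1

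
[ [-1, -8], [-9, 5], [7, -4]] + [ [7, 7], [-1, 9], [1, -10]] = [[6, -1], [-10, 14], [8, -14]]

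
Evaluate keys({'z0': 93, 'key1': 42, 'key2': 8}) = ['z0', 'key1', 'key2']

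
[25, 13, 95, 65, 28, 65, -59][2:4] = [95, 65]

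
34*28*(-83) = -79016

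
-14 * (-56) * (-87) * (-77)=5252016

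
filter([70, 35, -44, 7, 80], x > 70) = keep x where x > 70: 70✗, 35✗, -44✗, 7✗, 80✓
= [80]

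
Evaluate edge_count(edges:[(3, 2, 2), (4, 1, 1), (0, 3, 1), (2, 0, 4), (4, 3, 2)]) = 5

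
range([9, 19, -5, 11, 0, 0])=24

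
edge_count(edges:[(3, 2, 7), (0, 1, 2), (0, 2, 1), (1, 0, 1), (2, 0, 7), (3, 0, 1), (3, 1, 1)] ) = 7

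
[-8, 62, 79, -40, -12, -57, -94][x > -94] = keep x where x > -94: -8✓, 62✓, 79✓, -40✓, -12✓, -57✓, -94✗
= [-8, 62, 79, -40, -12, -57]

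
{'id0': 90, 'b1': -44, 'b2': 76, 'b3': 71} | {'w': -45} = {'id0': 90, 'b1': -44, 'b2': 76, 'b3': 71, 'w': -45}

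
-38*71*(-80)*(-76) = -16403840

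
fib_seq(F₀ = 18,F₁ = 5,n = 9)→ F_2 = F_1 + F_0 = 23
F_3 = F_2 + F_1 = 28
F_4 = F_3 + F_2 = 51
...
= [18, 5, 23, 28, 51, 79, 130, 209, 339]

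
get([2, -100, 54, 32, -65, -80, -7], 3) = 32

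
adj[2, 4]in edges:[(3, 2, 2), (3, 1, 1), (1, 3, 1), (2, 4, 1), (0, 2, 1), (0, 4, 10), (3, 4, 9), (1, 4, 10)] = 1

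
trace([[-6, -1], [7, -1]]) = -7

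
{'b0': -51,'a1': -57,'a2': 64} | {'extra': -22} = {'b0': -51, 'a1': -57, 'a2': 64, 'extra': -22}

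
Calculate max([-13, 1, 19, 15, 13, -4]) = 19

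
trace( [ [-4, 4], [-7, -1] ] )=-5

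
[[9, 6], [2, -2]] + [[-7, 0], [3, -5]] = [[2, 6], [5, -7]]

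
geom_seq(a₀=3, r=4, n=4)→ [3, 12, 48, 192]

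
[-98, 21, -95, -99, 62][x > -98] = [21, -95, 62]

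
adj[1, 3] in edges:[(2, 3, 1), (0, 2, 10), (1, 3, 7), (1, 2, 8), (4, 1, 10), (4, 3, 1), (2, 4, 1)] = 7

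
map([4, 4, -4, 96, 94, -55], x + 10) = 4+10=14, 4+10=14, -4+10=6, 96+10=106, 94+10=104, -55+10=-45
= [14, 14, 6, 106, 104, -45]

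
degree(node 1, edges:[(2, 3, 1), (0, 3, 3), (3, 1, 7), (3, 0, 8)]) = 1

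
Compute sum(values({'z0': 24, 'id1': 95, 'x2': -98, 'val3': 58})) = 79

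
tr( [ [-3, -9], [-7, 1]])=-2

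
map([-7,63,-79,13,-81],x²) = [49, 3969, 6241, 169, 6561]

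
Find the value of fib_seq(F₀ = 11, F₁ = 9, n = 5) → [11, 9, 20, 29, 49]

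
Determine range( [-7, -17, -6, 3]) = 20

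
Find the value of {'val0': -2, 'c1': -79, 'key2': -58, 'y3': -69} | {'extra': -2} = {'val0': -2, 'c1': -79, 'key2': -58, 'y3': -69, 'extra': -2}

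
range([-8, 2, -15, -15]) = 17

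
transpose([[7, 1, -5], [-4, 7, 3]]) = [[7, -4], [1, 7], [-5, 3]]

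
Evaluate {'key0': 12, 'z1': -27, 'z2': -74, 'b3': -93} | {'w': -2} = {'key0': 12, 'z1': -27, 'z2': -74, 'b3': -93, 'w': -2}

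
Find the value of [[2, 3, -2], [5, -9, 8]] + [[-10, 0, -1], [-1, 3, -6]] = [[-8, 3, -3], [4, -6, 2]]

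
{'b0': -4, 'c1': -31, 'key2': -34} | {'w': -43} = {'b0': -4, 'c1': -31, 'key2': -34, 'w': -43}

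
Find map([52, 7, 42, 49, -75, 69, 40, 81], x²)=(52)²=2704, (7)²=49, (42)²=1764, (49)²=2401, (-75)²=5625, (69)²=4761, (40)²=1600, (81)²=6561
= [2704, 49, 1764, 2401, 5625, 4761, 1600, 6561]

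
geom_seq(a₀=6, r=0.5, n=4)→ a_0 = 6*0.5^0 = 6.0
a_1 = 6*0.5^1 = 3.0
a_2 = 6*0.5^2 = 1.5
...
= [6.0, 3.0, 1.5, 0.75]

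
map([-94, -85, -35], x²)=[8836, 7225, 1225]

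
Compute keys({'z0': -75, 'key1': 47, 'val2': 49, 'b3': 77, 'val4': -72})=['z0', 'key1', 'val2', 'b3', 'val4']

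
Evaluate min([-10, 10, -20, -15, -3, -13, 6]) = -20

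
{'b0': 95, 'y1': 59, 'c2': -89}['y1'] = 59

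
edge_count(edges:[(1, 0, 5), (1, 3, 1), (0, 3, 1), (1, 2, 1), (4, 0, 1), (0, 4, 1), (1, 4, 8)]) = 7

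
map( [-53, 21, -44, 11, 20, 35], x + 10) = -53+10=-43, 21+10=31, -44+10=-34, 11+10=21, 20+10=30, 35+10=45
= [-43, 31, -34, 21, 30, 45]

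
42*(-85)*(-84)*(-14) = -4198320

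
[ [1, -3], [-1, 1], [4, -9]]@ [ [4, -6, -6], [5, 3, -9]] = C[0][0] = (1)*(4) + (-3)*(5) = -11
C[0][1] = (1)*(-6) + (-3)*(3) = -15
C[0][2] = (1)*(-6) + (-3)*(-9) = 21
C[1][0] = (-1)*(4) + (1)*(5) = 1
C[1][1] = (-1)*(-6) + (1)*(3) = 9
C[1][2] = (-1)*(-6) + (1)*(-9) = -3
... (3 more cells)
= [[-11, -15, 21], [1, 9, -3], [-29, -51, 57]]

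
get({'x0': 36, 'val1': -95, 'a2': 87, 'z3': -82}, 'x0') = 36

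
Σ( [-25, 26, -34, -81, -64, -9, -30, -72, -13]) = (-25) + 26 + (-34) + (-81) + (-64) + (-9) + (-30) + (-72) + (-13)
= -302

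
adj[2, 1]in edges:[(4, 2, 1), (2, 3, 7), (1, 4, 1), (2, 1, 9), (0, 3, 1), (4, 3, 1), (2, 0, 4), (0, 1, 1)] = 9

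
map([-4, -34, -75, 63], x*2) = [-8, -68, -150, 126]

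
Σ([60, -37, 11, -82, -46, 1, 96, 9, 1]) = 13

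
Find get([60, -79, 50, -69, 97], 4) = 97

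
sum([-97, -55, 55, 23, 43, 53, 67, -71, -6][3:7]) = 186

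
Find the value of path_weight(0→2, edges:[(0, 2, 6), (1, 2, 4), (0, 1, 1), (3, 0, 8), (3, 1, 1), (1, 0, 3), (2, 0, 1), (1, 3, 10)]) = 6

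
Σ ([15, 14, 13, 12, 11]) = 65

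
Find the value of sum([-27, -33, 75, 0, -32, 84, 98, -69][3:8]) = slice → [0, -32, 84, 98, -69]
0 + (-32) + 84 + 98 + (-69)
= 81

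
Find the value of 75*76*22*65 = 8151000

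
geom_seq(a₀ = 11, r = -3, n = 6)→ a_0 = 11*(-3)^0 = 11
a_1 = 11*(-3)^1 = -33
a_2 = 11*(-3)^2 = 99
...
= [11, -33, 99, -297, 891, -2673]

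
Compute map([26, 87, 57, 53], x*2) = 26*2=52, 87*2=174, 57*2=114, 53*2=106
= [52, 174, 114, 106]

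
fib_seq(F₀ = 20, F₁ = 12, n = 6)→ F_2 = F_1 + F_0 = 32
F_3 = F_2 + F_1 = 44
F_4 = F_3 + F_2 = 76
...
= [20, 12, 32, 44, 76, 120]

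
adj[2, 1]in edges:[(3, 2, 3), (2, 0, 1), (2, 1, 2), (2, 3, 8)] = 2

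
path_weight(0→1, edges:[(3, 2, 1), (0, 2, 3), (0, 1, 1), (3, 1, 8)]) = 1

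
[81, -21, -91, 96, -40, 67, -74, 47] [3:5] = [96, -40]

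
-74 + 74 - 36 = -36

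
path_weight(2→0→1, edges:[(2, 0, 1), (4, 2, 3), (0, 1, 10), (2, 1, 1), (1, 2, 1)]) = 11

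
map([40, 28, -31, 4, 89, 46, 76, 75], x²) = (40)²=1600, (28)²=784, (-31)²=961, (4)²=16, (89)²=7921, (46)²=2116, (76)²=5776, (75)²=5625
= [1600, 784, 961, 16, 7921, 2116, 5776, 5625]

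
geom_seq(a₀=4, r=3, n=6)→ [4, 12, 36, 108, 324, 972]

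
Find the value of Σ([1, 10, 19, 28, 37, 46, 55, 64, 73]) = 333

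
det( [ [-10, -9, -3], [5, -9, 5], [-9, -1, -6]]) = -197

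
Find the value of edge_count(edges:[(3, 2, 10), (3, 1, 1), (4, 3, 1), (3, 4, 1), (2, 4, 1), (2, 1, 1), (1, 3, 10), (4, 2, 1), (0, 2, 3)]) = 9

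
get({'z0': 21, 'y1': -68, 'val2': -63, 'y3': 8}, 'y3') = 8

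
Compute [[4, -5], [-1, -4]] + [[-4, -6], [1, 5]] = [[0, -11], [0, 1]]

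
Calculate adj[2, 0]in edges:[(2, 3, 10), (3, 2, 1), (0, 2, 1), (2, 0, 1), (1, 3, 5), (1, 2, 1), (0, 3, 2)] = 1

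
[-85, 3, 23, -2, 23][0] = -85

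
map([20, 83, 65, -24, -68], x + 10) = 20+10=30, 83+10=93, 65+10=75, -24+10=-14, -68+10=-58
= [30, 93, 75, -14, -58]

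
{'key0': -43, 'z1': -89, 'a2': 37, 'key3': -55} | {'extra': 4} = {'key0': -43, 'z1': -89, 'a2': 37, 'key3': -55, 'extra': 4}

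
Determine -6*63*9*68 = -231336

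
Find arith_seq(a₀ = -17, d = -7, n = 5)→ [-17, -24, -31, -38, -45]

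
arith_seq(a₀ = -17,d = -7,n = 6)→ a_0 = -17 + 0*-7 = -17
a_1 = -17 + 1*-7 = -24
a_2 = -17 + 2*-7 = -31
...
= [-17, -24, -31, -38, -45, -52]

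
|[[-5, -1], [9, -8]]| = 49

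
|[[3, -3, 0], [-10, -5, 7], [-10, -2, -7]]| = (1)*(3)*det([[-5, 7], [-2, -7]]) + (-1)*(-3)*det([[-10, 7], [-10, -7]]) + (1)*(0)*det([[-10, -5], [-10, -2]])
= 147 + 420 + 0
= 567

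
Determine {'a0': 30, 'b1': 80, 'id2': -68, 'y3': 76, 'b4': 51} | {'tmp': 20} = {'a0': 30, 'b1': 80, 'id2': -68, 'y3': 76, 'b4': 51, 'tmp': 20}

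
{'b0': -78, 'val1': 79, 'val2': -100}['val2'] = -100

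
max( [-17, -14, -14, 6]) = 6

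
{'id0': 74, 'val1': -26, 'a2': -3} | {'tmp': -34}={'id0': 74, 'val1': -26, 'a2': -3, 'tmp': -34}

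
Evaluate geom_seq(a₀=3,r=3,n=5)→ [3, 9, 27, 81, 243]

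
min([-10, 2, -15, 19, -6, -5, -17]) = -17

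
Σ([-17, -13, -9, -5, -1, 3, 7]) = (-17) + (-13) + (-9) + (-5) + (-1) + 3 + 7
= -35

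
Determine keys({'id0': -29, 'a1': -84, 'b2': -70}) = ['id0', 'a1', 'b2']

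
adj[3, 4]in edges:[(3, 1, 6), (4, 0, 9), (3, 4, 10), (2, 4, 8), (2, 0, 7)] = 10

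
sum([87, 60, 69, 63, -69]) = 87 + 60 + 69 + 63 + (-69)
= 210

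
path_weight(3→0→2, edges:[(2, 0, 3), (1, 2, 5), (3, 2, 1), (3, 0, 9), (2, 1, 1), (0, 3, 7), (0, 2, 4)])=13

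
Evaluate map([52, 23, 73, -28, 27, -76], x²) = [2704, 529, 5329, 784, 729, 5776]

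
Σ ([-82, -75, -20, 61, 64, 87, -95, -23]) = (-82) + (-75) + (-20) + 61 + 64 + 87 + (-95) + (-23)
= -83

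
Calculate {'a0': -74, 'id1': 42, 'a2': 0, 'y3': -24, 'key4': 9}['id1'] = 42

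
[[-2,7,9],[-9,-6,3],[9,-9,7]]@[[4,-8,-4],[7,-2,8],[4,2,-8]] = [[77, 20, -8], [-66, 90, -36], [1, -40, -164]]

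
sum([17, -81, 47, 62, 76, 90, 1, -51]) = 161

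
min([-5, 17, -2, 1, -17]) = -17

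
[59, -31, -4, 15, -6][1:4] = [-31, -4, 15]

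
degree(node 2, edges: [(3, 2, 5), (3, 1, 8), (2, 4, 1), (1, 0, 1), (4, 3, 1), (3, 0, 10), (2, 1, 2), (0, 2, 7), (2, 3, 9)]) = incident: (3,2), (2,4), (2,1), (0,2), (2,3)
= 5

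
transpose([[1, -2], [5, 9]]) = [[1, 5], [-2, 9]]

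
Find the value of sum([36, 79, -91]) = 24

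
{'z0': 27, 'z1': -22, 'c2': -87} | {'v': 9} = {'z0': 27, 'z1': -22, 'c2': -87, 'v': 9}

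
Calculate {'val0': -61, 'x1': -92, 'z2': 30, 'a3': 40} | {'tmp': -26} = {'val0': -61, 'x1': -92, 'z2': 30, 'a3': 40, 'tmp': -26}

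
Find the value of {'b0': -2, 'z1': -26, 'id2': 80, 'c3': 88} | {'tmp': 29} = {'b0': -2, 'z1': -26, 'id2': 80, 'c3': 88, 'tmp': 29}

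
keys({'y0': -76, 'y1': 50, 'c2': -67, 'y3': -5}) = ['y0', 'y1', 'c2', 'y3']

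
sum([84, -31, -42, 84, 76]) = 171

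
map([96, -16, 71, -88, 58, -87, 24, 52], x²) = [9216, 256, 5041, 7744, 3364, 7569, 576, 2704]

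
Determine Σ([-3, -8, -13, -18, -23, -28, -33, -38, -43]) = (-3) + (-8) + (-13) + (-18) + (-23) + (-28) + (-33) + (-38) + (-43)
= -207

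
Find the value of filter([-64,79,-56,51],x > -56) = [79, 51]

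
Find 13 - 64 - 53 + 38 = -66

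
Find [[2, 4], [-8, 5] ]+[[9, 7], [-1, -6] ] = [[11, 11], [-9, -1]]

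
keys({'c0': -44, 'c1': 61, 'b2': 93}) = ['c0', 'c1', 'b2']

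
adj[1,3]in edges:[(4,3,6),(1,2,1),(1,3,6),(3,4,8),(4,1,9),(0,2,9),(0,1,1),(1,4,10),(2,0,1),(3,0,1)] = 6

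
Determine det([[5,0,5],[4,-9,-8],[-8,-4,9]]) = (1)*(5)*det([[-9, -8], [-4, 9]]) + (-1)*(0)*det([[4, -8], [-8, 9]]) + (1)*(5)*det([[4, -9], [-8, -4]])
= -565 + 0 + -440
= -1005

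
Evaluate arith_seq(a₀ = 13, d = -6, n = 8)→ [13, 7, 1, -5, -11, -17, -23, -29]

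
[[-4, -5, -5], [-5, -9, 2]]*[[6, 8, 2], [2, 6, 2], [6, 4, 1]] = C[0][0] = (-4)*(6) + (-5)*(2) + (-5)*(6) = -64
C[0][1] = (-4)*(8) + (-5)*(6) + (-5)*(4) = -82
C[0][2] = (-4)*(2) + (-5)*(2) + (-5)*(1) = -23
C[1][0] = (-5)*(6) + (-9)*(2) + (2)*(6) = -36
C[1][1] = (-5)*(8) + (-9)*(6) + (2)*(4) = -86
C[1][2] = (-5)*(2) + (-9)*(2) + (2)*(1) = -26
= [[-64, -82, -23], [-36, -86, -26]]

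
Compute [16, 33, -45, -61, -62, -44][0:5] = [16, 33, -45, -61, -62]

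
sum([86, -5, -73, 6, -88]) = 86 + (-5) + (-73) + 6 + (-88)
= -74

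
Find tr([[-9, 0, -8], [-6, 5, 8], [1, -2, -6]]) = -10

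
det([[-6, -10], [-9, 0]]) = (-6)*(0) - (-10)*(-9)
= -90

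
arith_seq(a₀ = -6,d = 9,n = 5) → a_0 = -6 + 0*9 = -6
a_1 = -6 + 1*9 = 3
a_2 = -6 + 2*9 = 12
...
= [-6, 3, 12, 21, 30]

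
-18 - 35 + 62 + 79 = 88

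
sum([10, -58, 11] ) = 10 + (-58) + 11
= -37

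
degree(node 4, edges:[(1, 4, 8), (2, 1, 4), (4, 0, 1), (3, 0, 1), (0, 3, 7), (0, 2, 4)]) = 2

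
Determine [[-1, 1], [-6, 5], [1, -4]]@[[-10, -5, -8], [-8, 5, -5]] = C[0][0] = (-1)*(-10) + (1)*(-8) = 2
C[0][1] = (-1)*(-5) + (1)*(5) = 10
C[0][2] = (-1)*(-8) + (1)*(-5) = 3
C[1][0] = (-6)*(-10) + (5)*(-8) = 20
C[1][1] = (-6)*(-5) + (5)*(5) = 55
C[1][2] = (-6)*(-8) + (5)*(-5) = 23
... (3 more cells)
= [[2, 10, 3], [20, 55, 23], [22, -25, 12]]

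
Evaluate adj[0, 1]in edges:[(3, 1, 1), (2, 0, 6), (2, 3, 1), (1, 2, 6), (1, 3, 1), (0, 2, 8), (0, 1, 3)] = 3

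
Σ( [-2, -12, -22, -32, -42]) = -110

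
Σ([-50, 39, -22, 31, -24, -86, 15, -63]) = -160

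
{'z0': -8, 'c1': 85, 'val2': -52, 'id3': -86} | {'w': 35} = {'z0': -8, 'c1': 85, 'val2': -52, 'id3': -86, 'w': 35}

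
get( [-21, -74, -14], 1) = -74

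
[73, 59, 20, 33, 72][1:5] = [59, 20, 33, 72]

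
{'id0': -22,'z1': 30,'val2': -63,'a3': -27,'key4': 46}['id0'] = -22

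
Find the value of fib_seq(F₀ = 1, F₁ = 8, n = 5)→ F_2 = F_1 + F_0 = 9
F_3 = F_2 + F_1 = 17
F_4 = F_3 + F_2 = 26
= [1, 8, 9, 17, 26]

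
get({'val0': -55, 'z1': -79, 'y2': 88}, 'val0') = -55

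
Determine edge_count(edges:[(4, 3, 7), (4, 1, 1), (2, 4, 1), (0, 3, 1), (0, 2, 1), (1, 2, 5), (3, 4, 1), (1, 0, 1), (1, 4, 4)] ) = 9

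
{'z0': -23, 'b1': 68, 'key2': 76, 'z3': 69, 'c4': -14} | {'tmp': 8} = {'z0': -23, 'b1': 68, 'key2': 76, 'z3': 69, 'c4': -14, 'tmp': 8}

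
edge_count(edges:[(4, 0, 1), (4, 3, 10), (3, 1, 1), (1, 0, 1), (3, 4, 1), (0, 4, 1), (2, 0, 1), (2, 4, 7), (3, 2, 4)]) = 9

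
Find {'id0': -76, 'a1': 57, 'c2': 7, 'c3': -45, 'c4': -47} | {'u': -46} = {'id0': -76, 'a1': 57, 'c2': 7, 'c3': -45, 'c4': -47, 'u': -46}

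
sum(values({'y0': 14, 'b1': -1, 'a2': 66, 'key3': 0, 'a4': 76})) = 14 + (-1) + 66 + 0 + 76
= 155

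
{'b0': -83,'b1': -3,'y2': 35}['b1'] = -3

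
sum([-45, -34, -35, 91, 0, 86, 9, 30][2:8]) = 181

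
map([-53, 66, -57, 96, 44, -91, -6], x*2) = [-106, 132, -114, 192, 88, -182, -12]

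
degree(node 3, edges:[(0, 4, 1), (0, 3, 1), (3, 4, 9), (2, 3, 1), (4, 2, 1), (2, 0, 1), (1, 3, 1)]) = 4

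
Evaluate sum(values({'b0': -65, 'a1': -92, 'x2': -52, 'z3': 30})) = -179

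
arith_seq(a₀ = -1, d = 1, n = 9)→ a_0 = -1 + 0*1 = -1
a_1 = -1 + 1*1 = 0
a_2 = -1 + 2*1 = 1
...
= [-1, 0, 1, 2, 3, 4, 5, 6, 7]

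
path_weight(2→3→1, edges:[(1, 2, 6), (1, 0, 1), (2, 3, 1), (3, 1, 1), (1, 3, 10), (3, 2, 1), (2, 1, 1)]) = 2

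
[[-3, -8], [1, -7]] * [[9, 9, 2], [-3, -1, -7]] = [[-3, -19, 50], [30, 16, 51]]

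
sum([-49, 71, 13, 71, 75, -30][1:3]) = slice → [71, 13]
71 + 13
= 84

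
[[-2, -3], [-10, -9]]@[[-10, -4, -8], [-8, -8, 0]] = [[44, 32, 16], [172, 112, 80]]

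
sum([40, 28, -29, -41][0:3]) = 39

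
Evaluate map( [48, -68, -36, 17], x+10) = 48+10=58, -68+10=-58, -36+10=-26, 17+10=27
= [58, -58, -26, 27]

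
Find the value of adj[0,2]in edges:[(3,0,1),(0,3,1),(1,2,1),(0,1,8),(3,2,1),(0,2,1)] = 1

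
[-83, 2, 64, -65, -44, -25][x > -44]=keep x where x > -44: -83✗, 2✓, 64✓, -65✗, -44✗, -25✓
= [2, 64, -25]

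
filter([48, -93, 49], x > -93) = keep x where x > -93: 48✓, -93✗, 49✓
= [48, 49]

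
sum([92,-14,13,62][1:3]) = -1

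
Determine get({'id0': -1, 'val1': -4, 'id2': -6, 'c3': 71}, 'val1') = -4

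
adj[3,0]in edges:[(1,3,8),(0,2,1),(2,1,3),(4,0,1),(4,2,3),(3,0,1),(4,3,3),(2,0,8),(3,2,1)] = 1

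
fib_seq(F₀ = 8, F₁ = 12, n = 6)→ [8, 12, 20, 32, 52, 84]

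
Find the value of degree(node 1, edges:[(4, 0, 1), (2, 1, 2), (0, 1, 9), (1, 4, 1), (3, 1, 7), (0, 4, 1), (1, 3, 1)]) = 5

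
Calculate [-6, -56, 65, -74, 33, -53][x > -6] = keep x where x > -6: -6✗, -56✗, 65✓, -74✗, 33✓, -53✗
= [65, 33]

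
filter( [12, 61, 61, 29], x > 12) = keep x where x > 12: 12✗, 61✓, 61✓, 29✓
= [61, 61, 29]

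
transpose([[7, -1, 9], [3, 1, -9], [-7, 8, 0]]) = [[7, 3, -7], [-1, 1, 8], [9, -9, 0]]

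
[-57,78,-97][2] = -97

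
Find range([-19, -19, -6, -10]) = 13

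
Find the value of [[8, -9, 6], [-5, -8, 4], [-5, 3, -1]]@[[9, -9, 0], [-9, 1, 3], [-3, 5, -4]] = [[135, -51, -51], [15, 57, -40], [-69, 43, 13]]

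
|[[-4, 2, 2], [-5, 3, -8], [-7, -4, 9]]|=304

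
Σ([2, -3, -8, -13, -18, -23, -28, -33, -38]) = 2 + (-3) + (-8) + (-13) + (-18) + (-23) + (-28) + (-33) + (-38)
= -162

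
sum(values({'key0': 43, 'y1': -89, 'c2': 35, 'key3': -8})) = -19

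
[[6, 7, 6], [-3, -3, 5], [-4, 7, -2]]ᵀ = [[6, -3, -4], [7, -3, 7], [6, 5, -2]]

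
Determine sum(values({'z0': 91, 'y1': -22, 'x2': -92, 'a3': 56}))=91 + (-22) + (-92) + 56
= 33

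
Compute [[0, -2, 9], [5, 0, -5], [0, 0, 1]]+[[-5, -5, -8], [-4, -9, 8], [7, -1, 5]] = [[-5, -7, 1], [1, -9, 3], [7, -1, 6]]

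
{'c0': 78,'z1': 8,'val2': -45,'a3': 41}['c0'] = 78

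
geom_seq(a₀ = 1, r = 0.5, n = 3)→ [1.0, 0.5, 0.25]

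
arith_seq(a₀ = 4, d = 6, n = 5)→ a_0 = 4 + 0*6 = 4
a_1 = 4 + 1*6 = 10
a_2 = 4 + 2*6 = 16
...
= [4, 10, 16, 22, 28]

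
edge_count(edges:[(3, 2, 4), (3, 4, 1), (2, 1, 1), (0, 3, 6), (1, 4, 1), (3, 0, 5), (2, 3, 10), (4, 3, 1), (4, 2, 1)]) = 9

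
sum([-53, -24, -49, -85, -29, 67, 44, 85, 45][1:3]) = -73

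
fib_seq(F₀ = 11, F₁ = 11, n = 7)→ [11, 11, 22, 33, 55, 88, 143]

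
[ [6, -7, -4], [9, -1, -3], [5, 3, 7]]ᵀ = [[6, 9, 5], [-7, -1, 3], [-4, -3, 7]]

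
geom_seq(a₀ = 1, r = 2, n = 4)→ [1, 2, 4, 8]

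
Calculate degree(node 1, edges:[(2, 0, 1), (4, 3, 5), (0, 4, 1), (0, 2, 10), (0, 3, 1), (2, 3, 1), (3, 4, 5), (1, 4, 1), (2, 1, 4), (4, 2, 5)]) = 2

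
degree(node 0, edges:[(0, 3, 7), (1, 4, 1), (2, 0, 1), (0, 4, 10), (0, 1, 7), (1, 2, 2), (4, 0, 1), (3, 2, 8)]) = 5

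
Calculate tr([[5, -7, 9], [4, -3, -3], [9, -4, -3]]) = diagonal: 5 + (-3) + (-3)
= -1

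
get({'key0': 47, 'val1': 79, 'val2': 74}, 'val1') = 79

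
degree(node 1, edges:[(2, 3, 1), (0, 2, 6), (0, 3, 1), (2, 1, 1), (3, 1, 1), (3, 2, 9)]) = 2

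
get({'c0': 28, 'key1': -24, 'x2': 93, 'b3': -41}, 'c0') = 28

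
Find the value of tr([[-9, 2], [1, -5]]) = -14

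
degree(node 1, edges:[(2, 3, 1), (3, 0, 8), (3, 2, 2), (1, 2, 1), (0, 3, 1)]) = incident: (1,2)
= 1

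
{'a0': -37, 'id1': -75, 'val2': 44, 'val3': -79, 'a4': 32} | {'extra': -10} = {'a0': -37, 'id1': -75, 'val2': 44, 'val3': -79, 'a4': 32, 'extra': -10}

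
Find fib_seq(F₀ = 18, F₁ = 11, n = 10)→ F_2 = F_1 + F_0 = 29
F_3 = F_2 + F_1 = 40
F_4 = F_3 + F_2 = 69
...
= [18, 11, 29, 40, 69, 109, 178, 287, 465, 752]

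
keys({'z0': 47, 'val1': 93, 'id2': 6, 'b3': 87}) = ['z0', 'val1', 'id2', 'b3']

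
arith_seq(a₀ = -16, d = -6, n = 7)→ a_0 = -16 + 0*-6 = -16
a_1 = -16 + 1*-6 = -22
a_2 = -16 + 2*-6 = -28
...
= [-16, -22, -28, -34, -40, -46, -52]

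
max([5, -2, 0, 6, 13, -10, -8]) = 13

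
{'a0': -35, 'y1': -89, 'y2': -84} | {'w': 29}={'a0': -35, 'y1': -89, 'y2': -84, 'w': 29}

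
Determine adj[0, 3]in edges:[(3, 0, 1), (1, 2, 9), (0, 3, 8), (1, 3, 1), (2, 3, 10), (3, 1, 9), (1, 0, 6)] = 8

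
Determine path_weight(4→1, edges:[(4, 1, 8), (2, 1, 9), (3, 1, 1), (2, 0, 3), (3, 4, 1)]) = w(4→1)=8
= 8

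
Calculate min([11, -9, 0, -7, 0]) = -9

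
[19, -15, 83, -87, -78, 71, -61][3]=-87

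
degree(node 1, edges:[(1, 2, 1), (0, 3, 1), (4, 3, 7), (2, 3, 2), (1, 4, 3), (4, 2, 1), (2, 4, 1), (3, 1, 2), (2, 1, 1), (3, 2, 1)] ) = 4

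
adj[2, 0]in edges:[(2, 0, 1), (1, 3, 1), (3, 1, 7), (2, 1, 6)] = 1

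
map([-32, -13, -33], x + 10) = -32+10=-22, -13+10=-3, -33+10=-23
= [-22, -3, -23]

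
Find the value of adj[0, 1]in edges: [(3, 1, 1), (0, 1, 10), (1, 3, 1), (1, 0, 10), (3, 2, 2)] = 10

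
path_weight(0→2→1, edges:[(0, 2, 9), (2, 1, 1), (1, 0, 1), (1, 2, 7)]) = 10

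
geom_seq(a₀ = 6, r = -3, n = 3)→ [6, -18, 54]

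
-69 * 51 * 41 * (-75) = 10820925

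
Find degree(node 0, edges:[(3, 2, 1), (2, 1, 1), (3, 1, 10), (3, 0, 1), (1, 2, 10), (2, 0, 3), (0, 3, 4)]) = incident: (3,0), (2,0), (0,3)
= 3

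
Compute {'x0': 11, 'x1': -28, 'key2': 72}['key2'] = 72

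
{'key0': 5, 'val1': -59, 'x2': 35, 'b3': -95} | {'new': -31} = {'key0': 5, 'val1': -59, 'x2': 35, 'b3': -95, 'new': -31}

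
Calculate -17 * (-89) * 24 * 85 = 3086520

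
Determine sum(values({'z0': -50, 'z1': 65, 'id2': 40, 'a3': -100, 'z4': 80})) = (-50) + 65 + 40 + (-100) + 80
= 35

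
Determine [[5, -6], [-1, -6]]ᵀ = [[5, -1], [-6, -6]]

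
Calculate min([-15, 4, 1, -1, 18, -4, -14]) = -15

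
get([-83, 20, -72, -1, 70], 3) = -1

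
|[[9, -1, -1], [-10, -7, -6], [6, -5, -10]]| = (1)*(9)*det([[-7, -6], [-5, -10]]) + (-1)*(-1)*det([[-10, -6], [6, -10]]) + (1)*(-1)*det([[-10, -7], [6, -5]])
= 360 + 136 + -92
= 404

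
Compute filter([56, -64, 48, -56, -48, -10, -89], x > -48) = keep x where x > -48: 56✓, -64✗, 48✓, -56✗, -48✗, -10✓, -89✗
= [56, 48, -10]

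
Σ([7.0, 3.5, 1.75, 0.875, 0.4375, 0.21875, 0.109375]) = 7.0 + 3.5 + 1.75 + 0.875 + 0.4375 + 0.21875 + 0.109375
= 13.890625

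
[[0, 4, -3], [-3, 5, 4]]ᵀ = [[0, -3], [4, 5], [-3, 4]]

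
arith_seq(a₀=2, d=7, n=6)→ a_0 = 2 + 0*7 = 2
a_1 = 2 + 1*7 = 9
a_2 = 2 + 2*7 = 16
...
= [2, 9, 16, 23, 30, 37]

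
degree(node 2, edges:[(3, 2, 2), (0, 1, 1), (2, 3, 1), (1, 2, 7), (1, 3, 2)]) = 3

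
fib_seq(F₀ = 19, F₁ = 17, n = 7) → [19, 17, 36, 53, 89, 142, 231]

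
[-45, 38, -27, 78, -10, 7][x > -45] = keep x where x > -45: -45✗, 38✓, -27✓, 78✓, -10✓, 7✓
= [38, -27, 78, -10, 7]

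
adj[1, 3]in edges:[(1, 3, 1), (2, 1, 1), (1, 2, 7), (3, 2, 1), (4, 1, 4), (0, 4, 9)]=1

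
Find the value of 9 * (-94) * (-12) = 10152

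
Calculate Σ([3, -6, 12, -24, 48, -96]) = -63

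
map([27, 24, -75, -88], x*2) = [54, 48, -150, -176]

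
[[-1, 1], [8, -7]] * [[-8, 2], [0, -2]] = [[8, -4], [-64, 30]]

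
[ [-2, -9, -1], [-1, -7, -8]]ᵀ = [[-2, -1], [-9, -7], [-1, -8]]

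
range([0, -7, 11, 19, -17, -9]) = 36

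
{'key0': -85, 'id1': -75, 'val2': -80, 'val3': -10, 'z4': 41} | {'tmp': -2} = {'key0': -85, 'id1': -75, 'val2': -80, 'val3': -10, 'z4': 41, 'tmp': -2}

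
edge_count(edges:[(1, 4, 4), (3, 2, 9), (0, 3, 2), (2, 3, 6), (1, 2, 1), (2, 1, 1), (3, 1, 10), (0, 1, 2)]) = 8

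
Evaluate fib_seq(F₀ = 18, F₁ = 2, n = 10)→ F_2 = F_1 + F_0 = 20
F_3 = F_2 + F_1 = 22
F_4 = F_3 + F_2 = 42
...
= [18, 2, 20, 22, 42, 64, 106, 170, 276, 446]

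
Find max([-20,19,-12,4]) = 19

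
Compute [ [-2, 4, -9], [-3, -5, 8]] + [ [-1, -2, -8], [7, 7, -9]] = [[-3, 2, -17], [4, 2, -1]]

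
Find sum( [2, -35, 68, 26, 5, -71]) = 2 + (-35) + 68 + 26 + 5 + (-71)
= -5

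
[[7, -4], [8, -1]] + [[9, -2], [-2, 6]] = [[16, -6], [6, 5]]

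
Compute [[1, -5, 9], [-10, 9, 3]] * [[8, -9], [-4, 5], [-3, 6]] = C[0][0] = (1)*(8) + (-5)*(-4) + (9)*(-3) = 1
C[0][1] = (1)*(-9) + (-5)*(5) + (9)*(6) = 20
C[1][0] = (-10)*(8) + (9)*(-4) + (3)*(-3) = -125
C[1][1] = (-10)*(-9) + (9)*(5) + (3)*(6) = 153
= [[1, 20], [-125, 153]]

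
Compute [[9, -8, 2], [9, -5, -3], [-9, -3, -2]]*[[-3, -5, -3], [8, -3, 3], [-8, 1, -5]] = C[0][0] = (9)*(-3) + (-8)*(8) + (2)*(-8) = -107
C[0][1] = (9)*(-5) + (-8)*(-3) + (2)*(1) = -19
C[0][2] = (9)*(-3) + (-8)*(3) + (2)*(-5) = -61
C[1][0] = (9)*(-3) + (-5)*(8) + (-3)*(-8) = -43
C[1][1] = (9)*(-5) + (-5)*(-3) + (-3)*(1) = -33
C[1][2] = (9)*(-3) + (-5)*(3) + (-3)*(-5) = -27
... (3 more cells)
= [[-107, -19, -61], [-43, -33, -27], [19, 52, 28]]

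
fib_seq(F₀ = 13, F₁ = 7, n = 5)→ [13, 7, 20, 27, 47]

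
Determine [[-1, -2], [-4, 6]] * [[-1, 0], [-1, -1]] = [[3, 2], [-2, -6]]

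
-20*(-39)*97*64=4842240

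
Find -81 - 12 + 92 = -1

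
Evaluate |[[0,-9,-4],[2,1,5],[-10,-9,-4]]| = (1)*(0)*det([[1, 5], [-9, -4]]) + (-1)*(-9)*det([[2, 5], [-10, -4]]) + (1)*(-4)*det([[2, 1], [-10, -9]])
= 0 + 378 + 32
= 410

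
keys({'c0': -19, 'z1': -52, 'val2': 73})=['c0', 'z1', 'val2']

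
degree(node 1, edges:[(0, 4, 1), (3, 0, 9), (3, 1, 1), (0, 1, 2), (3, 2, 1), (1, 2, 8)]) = incident: (3,1), (0,1), (1,2)
= 3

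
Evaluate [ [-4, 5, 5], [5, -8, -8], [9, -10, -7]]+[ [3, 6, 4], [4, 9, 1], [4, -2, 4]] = [[-1, 11, 9], [9, 1, -7], [13, -12, -3]]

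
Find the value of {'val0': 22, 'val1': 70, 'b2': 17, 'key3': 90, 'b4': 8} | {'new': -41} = {'val0': 22, 'val1': 70, 'b2': 17, 'key3': 90, 'b4': 8, 'new': -41}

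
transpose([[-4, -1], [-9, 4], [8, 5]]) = [[-4, -9, 8], [-1, 4, 5]]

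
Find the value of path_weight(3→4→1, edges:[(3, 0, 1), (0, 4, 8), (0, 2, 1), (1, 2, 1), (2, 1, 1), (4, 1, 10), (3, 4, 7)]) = w(3→4)=7 + w(4→1)=10
= 17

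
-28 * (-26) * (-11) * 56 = -448448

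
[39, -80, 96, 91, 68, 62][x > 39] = keep x where x > 39: 39✗, -80✗, 96✓, 91✓, 68✓, 62✓
= [96, 91, 68, 62]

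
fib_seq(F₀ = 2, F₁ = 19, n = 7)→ F_2 = F_1 + F_0 = 21
F_3 = F_2 + F_1 = 40
F_4 = F_3 + F_2 = 61
...
= [2, 19, 21, 40, 61, 101, 162]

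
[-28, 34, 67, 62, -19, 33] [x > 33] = [34, 67, 62]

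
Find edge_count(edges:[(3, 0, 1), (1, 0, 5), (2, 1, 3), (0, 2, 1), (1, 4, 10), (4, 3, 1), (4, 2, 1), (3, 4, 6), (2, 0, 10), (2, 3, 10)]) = 10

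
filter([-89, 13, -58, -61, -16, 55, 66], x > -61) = [13, -58, -16, 55, 66]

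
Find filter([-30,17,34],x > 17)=[34]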